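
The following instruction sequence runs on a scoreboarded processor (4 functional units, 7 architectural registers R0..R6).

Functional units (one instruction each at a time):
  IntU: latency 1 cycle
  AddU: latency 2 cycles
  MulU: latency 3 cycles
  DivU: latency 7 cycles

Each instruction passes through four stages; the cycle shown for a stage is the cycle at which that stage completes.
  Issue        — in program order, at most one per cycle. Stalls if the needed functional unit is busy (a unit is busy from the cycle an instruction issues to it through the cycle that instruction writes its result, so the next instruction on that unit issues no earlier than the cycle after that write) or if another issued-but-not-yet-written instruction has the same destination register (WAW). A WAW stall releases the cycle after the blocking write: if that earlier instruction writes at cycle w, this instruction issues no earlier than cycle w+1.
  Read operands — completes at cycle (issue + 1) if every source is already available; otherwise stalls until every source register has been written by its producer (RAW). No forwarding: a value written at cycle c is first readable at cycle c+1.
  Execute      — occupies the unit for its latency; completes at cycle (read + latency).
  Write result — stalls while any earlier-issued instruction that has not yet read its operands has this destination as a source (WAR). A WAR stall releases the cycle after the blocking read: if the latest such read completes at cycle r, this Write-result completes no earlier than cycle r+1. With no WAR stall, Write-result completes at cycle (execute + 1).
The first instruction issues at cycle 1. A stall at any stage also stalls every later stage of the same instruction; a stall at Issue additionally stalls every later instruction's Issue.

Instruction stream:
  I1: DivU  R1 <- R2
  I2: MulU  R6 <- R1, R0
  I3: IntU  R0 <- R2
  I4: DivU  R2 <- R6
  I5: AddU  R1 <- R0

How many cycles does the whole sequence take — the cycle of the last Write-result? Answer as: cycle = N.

[1] issue I1 (DivU)
[2] I1 read-ops | issue I2 (MulU)
[3] issue I3 (IntU)
[4] I3 read-ops
[5] I3 finished on IntU
[9] I1 finished on DivU
[10] I1→R1
[11] I2 read-ops | issue I4 (DivU)
[12] I3→R0 | issue I5 (AddU)
[13] I5 read-ops
[14] I2 finished on MulU
[15] I2→R6 | I5 finished on AddU
[16] I4 read-ops | I5→R1
[23] I4 finished on DivU
[24] I4→R2

cycle = 24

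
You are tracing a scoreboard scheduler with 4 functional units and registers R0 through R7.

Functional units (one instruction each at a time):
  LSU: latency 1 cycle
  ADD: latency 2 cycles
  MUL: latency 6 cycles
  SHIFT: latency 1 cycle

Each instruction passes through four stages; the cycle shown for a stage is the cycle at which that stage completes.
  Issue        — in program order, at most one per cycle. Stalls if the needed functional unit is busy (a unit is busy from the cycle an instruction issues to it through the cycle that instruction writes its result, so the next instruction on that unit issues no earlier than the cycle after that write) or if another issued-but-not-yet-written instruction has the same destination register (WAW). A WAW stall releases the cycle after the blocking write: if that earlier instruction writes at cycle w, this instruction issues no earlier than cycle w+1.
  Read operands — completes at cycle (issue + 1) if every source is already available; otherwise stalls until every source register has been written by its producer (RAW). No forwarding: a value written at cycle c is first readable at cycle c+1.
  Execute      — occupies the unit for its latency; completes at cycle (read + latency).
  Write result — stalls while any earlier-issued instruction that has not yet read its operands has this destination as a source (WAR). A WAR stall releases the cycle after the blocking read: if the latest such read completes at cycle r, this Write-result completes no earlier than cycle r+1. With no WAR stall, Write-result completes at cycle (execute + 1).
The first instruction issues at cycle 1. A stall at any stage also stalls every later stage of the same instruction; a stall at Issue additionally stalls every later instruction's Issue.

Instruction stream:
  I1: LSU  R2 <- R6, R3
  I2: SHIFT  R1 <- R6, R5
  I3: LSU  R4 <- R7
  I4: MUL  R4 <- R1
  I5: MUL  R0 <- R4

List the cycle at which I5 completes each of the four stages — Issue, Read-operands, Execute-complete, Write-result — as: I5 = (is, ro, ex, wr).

cycle 1: I1 dispatched to LSU
cycle 2: I1 operands ready · I2 dispatched to SHIFT
cycle 3: I1 complete · I2 operands ready
cycle 4: R2←I1 · I2 complete
cycle 5: R1←I2 · I3 dispatched to LSU
cycle 6: I3 operands ready
cycle 7: I3 complete
cycle 8: R4←I3
cycle 9: I4 dispatched to MUL
cycle 10: I4 operands ready
cycle 16: I4 complete
cycle 17: R4←I4
cycle 18: I5 dispatched to MUL
cycle 19: I5 operands ready
cycle 25: I5 complete
cycle 26: R0←I5

I5 = (18, 19, 25, 26)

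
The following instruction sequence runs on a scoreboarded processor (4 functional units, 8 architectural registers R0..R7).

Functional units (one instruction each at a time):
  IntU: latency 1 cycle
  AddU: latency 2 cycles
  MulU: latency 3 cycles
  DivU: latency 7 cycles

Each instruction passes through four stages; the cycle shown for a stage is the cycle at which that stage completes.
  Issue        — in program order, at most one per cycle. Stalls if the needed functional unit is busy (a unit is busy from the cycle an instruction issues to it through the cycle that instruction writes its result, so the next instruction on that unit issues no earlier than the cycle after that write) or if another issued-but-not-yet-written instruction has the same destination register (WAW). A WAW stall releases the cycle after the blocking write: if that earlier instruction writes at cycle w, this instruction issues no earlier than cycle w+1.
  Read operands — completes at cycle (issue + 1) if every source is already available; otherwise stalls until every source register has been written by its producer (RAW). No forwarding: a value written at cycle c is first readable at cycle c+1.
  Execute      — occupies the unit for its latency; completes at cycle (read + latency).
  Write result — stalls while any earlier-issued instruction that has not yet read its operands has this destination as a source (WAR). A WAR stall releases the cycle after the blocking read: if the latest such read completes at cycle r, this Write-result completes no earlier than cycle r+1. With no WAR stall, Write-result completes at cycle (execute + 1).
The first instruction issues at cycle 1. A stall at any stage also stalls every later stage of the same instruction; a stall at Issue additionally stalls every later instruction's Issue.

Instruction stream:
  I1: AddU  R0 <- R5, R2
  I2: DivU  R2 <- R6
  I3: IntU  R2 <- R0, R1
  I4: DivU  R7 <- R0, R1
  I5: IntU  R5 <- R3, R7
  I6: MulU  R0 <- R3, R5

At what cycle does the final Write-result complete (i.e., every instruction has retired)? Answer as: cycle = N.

cycle = 30

I1: IS=1 RO=2 EX=4 WR=5
I2: IS=2 RO=3 EX=10 WR=11
I3: IS=12 RO=13 EX=14 WR=15  [WAW R2: wait I2 write@11]
I4: IS=13 RO=14 EX=21 WR=22
I5: IS=16 RO=23 EX=24 WR=25  [struct: IntU busy until I3 writes@15; RAW R7: wait I4 write@22]
I6: IS=17 RO=26 EX=29 WR=30  [RAW R5: wait I5 write@25]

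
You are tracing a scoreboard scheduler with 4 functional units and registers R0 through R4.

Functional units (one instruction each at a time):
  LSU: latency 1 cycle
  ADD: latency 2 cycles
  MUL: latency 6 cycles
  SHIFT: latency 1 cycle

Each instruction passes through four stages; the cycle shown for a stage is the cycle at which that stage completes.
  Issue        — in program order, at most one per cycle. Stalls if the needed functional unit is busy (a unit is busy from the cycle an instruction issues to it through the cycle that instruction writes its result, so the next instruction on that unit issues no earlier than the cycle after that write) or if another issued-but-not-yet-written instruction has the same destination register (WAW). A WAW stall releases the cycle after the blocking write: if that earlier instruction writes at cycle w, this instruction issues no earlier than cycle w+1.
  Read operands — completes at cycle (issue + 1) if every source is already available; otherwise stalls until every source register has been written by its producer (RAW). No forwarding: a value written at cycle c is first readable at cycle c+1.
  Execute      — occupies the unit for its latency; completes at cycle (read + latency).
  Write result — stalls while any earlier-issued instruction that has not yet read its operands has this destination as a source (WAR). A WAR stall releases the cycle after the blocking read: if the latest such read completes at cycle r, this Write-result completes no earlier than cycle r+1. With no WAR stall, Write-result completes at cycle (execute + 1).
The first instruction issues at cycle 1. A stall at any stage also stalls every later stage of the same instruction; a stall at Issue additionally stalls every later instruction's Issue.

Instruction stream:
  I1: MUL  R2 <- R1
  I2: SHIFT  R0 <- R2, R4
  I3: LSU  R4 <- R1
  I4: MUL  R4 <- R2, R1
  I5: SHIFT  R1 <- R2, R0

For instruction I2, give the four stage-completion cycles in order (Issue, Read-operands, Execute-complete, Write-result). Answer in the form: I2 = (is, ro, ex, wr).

  I1 | 1 | 2 | 8 | 9
  I2 | 2 | 10 | 11 | 12   RAW R2: wait I1 write@9
  I3 | 3 | 4 | 5 | 11   WAR R4: wait I2 read@10
  I4 | 12 | 13 | 19 | 20   WAW R4: wait I3 write@11
  I5 | 13 | 14 | 15 | 16

I2 = (2, 10, 11, 12)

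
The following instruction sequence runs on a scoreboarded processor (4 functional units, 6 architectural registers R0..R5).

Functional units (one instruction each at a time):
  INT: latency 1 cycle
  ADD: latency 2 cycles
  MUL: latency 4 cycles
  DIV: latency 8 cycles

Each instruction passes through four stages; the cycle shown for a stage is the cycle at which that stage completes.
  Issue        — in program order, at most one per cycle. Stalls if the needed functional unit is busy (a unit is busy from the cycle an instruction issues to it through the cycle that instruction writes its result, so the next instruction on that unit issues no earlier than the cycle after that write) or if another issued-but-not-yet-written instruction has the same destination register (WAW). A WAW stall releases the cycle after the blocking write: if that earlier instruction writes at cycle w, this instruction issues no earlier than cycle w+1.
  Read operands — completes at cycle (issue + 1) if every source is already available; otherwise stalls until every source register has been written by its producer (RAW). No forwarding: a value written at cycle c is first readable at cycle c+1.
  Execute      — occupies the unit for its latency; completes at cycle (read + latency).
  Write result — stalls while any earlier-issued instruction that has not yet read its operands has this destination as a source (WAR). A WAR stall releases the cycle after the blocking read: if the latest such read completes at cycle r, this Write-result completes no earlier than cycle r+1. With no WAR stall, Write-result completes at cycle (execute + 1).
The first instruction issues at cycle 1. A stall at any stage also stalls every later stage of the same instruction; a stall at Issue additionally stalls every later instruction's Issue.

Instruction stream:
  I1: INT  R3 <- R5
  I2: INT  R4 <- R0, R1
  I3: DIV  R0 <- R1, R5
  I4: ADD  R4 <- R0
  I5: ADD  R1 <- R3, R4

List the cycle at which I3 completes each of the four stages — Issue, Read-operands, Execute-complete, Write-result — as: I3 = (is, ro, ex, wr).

I1  is:1  ro:2  ex:3  wr:4
I2  is:5  ro:6  ex:7  wr:8  — struct: INT busy until I1 writes@4
I3  is:6  ro:7  ex:15  wr:16
I4  is:9  ro:17  ex:19  wr:20  — WAW R4: wait I2 write@8, RAW R0: wait I3 write@16
I5  is:21  ro:22  ex:24  wr:25  — struct: ADD busy until I4 writes@20

I3 = (6, 7, 15, 16)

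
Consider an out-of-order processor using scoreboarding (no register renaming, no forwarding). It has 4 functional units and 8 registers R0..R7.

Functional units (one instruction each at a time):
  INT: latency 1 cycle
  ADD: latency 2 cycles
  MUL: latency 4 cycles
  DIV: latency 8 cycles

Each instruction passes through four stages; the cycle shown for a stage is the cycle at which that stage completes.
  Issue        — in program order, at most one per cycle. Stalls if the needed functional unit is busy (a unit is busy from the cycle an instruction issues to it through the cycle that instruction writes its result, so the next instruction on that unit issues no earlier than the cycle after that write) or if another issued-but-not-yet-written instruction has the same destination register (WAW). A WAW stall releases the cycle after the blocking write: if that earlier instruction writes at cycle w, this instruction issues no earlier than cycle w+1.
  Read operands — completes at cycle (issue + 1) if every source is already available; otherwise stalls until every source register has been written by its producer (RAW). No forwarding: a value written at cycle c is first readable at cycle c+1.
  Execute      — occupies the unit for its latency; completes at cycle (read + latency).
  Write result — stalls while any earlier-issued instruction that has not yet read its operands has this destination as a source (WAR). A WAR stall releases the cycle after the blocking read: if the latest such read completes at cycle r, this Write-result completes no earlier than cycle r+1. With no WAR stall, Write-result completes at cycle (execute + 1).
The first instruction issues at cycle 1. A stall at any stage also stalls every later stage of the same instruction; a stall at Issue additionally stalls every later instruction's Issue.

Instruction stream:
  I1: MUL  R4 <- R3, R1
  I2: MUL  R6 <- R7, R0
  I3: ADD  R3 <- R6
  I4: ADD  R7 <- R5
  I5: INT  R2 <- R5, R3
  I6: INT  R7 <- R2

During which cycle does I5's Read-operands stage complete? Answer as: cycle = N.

[1] issue I1 (MUL)
[2] I1 read-ops
[6] I1 finished on MUL
[7] I1→R4
[8] issue I2 (MUL)
[9] I2 read-ops · issue I3 (ADD)
[13] I2 finished on MUL
[14] I2→R6
[15] I3 read-ops
[17] I3 finished on ADD
[18] I3→R3
[19] issue I4 (ADD)
[20] I4 read-ops · issue I5 (INT)
[21] I5 read-ops
[22] I4 finished on ADD · I5 finished on INT
[23] I4→R7 · I5→R2
[24] issue I6 (INT)
[25] I6 read-ops
[26] I6 finished on INT
[27] I6→R7

cycle = 21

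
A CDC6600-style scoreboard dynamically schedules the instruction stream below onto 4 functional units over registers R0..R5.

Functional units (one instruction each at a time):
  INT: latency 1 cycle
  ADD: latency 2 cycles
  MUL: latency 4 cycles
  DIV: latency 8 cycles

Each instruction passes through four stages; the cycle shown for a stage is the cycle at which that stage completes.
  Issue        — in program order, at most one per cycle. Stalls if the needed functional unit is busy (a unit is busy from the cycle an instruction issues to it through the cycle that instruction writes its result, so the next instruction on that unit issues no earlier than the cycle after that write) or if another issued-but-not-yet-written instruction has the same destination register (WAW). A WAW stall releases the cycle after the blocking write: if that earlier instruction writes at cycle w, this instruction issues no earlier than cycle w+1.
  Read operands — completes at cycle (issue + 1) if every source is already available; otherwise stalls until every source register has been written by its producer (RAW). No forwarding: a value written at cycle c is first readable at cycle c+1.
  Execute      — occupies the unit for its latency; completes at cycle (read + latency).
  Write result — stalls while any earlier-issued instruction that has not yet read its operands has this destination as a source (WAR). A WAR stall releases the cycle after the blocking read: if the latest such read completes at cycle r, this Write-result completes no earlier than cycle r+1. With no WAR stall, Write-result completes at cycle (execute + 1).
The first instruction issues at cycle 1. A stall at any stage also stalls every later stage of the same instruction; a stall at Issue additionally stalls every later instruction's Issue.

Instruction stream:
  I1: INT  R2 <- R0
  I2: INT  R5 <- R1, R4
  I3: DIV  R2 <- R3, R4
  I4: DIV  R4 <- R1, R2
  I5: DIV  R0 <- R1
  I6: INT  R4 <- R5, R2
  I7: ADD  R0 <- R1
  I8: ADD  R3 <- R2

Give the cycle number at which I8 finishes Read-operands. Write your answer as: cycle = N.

cycle = 45

[1] I1 dispatched to INT
[2] I1 operands ready
[3] I1 complete
[4] R2←I1
[5] I2 dispatched to INT
[6] I2 operands ready; I3 dispatched to DIV
[7] I2 complete; I3 operands ready
[8] R5←I2
[15] I3 complete
[16] R2←I3
[17] I4 dispatched to DIV
[18] I4 operands ready
[26] I4 complete
[27] R4←I4
[28] I5 dispatched to DIV
[29] I5 operands ready; I6 dispatched to INT
[30] I6 operands ready
[31] I6 complete
[32] R4←I6
[37] I5 complete
[38] R0←I5
[39] I7 dispatched to ADD
[40] I7 operands ready
[42] I7 complete
[43] R0←I7
[44] I8 dispatched to ADD
[45] I8 operands ready
[47] I8 complete
[48] R3←I8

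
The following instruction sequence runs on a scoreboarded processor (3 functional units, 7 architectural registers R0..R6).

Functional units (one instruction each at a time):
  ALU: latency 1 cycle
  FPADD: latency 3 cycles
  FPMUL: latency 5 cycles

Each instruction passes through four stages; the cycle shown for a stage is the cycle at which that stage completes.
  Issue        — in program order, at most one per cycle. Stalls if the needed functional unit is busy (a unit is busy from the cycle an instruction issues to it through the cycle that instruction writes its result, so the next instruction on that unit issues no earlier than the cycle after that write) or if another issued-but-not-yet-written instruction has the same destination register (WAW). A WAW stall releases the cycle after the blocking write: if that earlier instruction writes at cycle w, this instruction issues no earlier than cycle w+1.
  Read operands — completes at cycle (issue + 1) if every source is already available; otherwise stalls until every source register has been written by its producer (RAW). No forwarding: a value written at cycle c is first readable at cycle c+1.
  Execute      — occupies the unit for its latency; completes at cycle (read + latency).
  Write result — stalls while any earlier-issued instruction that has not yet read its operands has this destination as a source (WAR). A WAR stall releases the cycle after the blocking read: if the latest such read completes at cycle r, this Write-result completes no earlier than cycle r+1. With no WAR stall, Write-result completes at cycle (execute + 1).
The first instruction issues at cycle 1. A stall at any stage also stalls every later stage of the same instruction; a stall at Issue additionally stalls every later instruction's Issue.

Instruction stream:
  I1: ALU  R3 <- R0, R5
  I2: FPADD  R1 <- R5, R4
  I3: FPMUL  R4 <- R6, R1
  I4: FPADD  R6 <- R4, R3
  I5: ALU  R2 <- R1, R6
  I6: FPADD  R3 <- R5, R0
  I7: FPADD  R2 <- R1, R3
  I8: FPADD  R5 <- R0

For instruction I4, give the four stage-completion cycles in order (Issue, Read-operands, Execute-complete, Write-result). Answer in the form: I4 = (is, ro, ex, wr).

I1: IS=1 RO=2 EX=3 WR=4
I2: IS=2 RO=3 EX=6 WR=7
I3: IS=3 RO=8 EX=13 WR=14  [RAW R1: wait I2 write@7]
I4: IS=8 RO=15 EX=18 WR=19  [struct: FPADD busy until I2 writes@7; RAW R4: wait I3 write@14]
I5: IS=9 RO=20 EX=21 WR=22  [RAW R6: wait I4 write@19]
I6: IS=20 RO=21 EX=24 WR=25  [struct: FPADD busy until I4 writes@19]
I7: IS=26 RO=27 EX=30 WR=31  [struct: FPADD busy until I6 writes@25]
I8: IS=32 RO=33 EX=36 WR=37  [struct: FPADD busy until I7 writes@31]

I4 = (8, 15, 18, 19)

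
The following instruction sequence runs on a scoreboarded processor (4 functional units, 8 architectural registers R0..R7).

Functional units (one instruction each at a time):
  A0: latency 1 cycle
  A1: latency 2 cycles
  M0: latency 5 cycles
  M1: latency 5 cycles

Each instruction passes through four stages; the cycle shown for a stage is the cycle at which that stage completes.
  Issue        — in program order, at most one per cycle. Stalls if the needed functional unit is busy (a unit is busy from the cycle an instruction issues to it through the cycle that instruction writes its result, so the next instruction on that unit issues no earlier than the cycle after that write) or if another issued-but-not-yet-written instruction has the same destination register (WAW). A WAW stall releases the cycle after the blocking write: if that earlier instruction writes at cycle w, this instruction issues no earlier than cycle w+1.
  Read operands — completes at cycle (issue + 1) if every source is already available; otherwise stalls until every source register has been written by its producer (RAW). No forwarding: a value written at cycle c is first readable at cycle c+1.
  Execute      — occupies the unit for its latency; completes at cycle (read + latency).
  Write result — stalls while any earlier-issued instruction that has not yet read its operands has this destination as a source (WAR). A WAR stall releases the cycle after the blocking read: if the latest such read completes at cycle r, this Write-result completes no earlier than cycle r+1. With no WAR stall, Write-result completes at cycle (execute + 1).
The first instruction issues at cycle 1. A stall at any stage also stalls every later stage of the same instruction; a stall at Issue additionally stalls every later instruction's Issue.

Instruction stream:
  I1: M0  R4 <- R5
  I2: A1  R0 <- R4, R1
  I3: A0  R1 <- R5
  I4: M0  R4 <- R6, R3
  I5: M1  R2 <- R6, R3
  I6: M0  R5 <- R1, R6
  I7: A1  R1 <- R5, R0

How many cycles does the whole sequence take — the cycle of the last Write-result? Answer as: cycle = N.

cycle = 28

t=1  I1→M0
t=2  I1 RO · I2→A1
t=3  I3→A0
t=4  I3 RO
t=5  I3 EX
t=7  I1 EX
t=8  I1 WR R4
t=9  I2 RO · I4→M0
t=10  I3 WR R1 · I4 RO · I5→M1
t=11  I2 EX · I5 RO
t=12  I2 WR R0
t=15  I4 EX
t=16  I4 WR R4 · I5 EX
t=17  I5 WR R2 · I6→M0
t=18  I6 RO · I7→A1
t=23  I6 EX
t=24  I6 WR R5
t=25  I7 RO
t=27  I7 EX
t=28  I7 WR R1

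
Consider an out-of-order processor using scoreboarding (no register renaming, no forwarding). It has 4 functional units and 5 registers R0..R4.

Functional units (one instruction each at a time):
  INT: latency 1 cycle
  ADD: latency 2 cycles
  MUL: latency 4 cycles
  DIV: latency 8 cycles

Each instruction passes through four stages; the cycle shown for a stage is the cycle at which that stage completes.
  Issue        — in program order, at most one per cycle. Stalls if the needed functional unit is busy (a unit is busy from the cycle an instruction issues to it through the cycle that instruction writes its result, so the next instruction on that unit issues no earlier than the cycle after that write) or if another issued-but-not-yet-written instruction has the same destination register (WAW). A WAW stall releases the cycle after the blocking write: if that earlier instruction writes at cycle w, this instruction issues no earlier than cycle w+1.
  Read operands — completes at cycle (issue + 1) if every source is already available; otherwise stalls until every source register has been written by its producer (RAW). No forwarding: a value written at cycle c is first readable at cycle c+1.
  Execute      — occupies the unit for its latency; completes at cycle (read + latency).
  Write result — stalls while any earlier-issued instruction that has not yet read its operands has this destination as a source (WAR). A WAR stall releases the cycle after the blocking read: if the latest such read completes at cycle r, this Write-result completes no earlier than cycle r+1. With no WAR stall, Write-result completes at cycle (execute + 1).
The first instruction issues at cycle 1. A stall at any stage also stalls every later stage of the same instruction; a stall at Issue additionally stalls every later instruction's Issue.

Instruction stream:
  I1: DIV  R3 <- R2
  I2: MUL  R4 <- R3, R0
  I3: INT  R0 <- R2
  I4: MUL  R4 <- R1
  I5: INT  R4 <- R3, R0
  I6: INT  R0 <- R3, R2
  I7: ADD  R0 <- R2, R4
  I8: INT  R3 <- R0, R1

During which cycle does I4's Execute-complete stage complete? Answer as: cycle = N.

cycle = 23

cycle 1: I1 issues→DIV
cycle 2: I1 reads | I2 issues→MUL
cycle 3: I3 issues→INT
cycle 4: I3 reads
cycle 5: I3 exec-done
cycle 10: I1 exec-done
cycle 11: I1 writes R3
cycle 12: I2 reads
cycle 13: I3 writes R0
cycle 16: I2 exec-done
cycle 17: I2 writes R4
cycle 18: I4 issues→MUL
cycle 19: I4 reads
cycle 23: I4 exec-done
cycle 24: I4 writes R4
cycle 25: I5 issues→INT
cycle 26: I5 reads
cycle 27: I5 exec-done
cycle 28: I5 writes R4
cycle 29: I6 issues→INT
cycle 30: I6 reads
cycle 31: I6 exec-done
cycle 32: I6 writes R0
cycle 33: I7 issues→ADD
cycle 34: I7 reads | I8 issues→INT
cycle 36: I7 exec-done
cycle 37: I7 writes R0
cycle 38: I8 reads
cycle 39: I8 exec-done
cycle 40: I8 writes R3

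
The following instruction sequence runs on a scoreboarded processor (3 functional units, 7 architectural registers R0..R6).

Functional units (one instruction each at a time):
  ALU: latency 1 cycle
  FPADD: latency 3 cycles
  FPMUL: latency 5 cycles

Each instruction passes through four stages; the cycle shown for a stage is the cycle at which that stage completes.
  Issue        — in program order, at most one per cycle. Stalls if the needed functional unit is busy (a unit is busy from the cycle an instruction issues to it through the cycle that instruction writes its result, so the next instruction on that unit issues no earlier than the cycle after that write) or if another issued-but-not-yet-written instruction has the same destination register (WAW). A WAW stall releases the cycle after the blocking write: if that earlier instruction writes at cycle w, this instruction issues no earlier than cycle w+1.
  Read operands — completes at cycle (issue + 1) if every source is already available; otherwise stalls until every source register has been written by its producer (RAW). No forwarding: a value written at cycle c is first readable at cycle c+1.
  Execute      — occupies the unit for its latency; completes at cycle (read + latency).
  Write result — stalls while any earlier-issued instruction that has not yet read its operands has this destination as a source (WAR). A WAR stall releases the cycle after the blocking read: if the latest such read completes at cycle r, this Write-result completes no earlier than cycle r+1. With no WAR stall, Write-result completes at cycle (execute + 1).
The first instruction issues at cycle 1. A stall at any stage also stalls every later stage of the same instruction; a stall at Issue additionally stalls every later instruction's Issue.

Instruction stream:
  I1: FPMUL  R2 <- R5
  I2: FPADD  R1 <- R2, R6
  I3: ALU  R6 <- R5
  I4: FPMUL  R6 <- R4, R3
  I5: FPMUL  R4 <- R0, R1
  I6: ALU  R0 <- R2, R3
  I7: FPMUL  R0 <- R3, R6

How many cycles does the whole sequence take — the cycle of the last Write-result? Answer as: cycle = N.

c1: I1 issues→FPMUL
c2: I1 reads, I2 issues→FPADD
c3: I3 issues→ALU
c4: I3 reads
c5: I3 exec-done
c7: I1 exec-done
c8: I1 writes R2
c9: I2 reads
c10: I3 writes R6
c11: I4 issues→FPMUL
c12: I2 exec-done, I4 reads
c13: I2 writes R1
c17: I4 exec-done
c18: I4 writes R6
c19: I5 issues→FPMUL
c20: I5 reads, I6 issues→ALU
c21: I6 reads
c22: I6 exec-done
c23: I6 writes R0
c25: I5 exec-done
c26: I5 writes R4
c27: I7 issues→FPMUL
c28: I7 reads
c33: I7 exec-done
c34: I7 writes R0

cycle = 34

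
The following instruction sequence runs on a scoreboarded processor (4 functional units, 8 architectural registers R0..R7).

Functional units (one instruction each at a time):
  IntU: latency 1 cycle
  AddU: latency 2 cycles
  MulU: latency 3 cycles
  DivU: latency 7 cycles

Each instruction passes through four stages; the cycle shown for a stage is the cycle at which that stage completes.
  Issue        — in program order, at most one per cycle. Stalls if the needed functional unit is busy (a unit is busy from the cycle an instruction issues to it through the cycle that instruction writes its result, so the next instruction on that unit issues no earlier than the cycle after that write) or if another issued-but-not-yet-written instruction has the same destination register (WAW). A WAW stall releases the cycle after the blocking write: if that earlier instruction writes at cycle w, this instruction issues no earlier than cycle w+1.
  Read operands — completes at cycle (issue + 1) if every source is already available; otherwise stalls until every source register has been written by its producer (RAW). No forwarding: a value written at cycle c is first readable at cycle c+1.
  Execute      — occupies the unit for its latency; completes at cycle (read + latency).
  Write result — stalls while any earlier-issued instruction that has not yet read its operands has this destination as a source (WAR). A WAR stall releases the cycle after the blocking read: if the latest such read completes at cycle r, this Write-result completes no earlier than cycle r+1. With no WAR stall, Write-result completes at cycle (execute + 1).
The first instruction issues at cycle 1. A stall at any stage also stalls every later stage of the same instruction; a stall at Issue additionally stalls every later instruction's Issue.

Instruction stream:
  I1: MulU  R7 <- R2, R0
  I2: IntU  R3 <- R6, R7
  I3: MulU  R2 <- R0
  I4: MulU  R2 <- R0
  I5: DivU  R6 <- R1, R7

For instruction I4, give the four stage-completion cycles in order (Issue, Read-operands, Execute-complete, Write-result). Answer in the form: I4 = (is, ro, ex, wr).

c1: I1→MulU
c2: I1 RO, I2→IntU
c5: I1 EX
c6: I1 WR R7
c7: I2 RO, I3→MulU
c8: I2 EX, I3 RO
c9: I2 WR R3
c11: I3 EX
c12: I3 WR R2
c13: I4→MulU
c14: I4 RO, I5→DivU
c15: I5 RO
c17: I4 EX
c18: I4 WR R2
c22: I5 EX
c23: I5 WR R6

I4 = (13, 14, 17, 18)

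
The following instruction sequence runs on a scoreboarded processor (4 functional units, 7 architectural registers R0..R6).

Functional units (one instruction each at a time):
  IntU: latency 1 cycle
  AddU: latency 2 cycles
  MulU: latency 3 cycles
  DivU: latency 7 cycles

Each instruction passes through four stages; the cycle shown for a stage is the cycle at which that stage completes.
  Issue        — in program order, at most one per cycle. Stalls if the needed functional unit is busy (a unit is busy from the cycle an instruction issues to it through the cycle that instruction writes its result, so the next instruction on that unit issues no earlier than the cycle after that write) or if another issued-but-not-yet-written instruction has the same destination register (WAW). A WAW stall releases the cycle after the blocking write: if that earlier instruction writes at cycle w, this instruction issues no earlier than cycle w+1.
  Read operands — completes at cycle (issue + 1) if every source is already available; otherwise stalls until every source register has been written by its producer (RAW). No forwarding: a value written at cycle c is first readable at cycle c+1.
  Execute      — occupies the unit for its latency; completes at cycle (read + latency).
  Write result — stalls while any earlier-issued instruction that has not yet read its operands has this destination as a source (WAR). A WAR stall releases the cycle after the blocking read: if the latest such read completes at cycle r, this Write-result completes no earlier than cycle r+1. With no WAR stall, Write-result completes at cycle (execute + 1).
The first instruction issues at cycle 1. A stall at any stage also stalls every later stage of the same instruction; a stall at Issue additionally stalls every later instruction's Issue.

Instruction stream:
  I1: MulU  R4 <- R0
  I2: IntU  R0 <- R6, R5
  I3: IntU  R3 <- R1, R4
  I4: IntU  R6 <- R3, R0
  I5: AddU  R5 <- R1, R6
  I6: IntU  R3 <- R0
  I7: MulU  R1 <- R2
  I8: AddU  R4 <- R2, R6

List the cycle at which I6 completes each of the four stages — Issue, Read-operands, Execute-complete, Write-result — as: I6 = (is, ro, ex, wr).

I1 -> (1, 2, 5, 6)
I2 -> (2, 3, 4, 5)
I3 -> (6, 7, 8, 9)  // struct: IntU busy until I2 writes@5
I4 -> (10, 11, 12, 13)  // struct: IntU busy until I3 writes@9
I5 -> (11, 14, 16, 17)  // RAW R6: wait I4 write@13
I6 -> (14, 15, 16, 17)  // struct: IntU busy until I4 writes@13
I7 -> (15, 16, 19, 20)
I8 -> (18, 19, 21, 22)  // struct: AddU busy until I5 writes@17

I6 = (14, 15, 16, 17)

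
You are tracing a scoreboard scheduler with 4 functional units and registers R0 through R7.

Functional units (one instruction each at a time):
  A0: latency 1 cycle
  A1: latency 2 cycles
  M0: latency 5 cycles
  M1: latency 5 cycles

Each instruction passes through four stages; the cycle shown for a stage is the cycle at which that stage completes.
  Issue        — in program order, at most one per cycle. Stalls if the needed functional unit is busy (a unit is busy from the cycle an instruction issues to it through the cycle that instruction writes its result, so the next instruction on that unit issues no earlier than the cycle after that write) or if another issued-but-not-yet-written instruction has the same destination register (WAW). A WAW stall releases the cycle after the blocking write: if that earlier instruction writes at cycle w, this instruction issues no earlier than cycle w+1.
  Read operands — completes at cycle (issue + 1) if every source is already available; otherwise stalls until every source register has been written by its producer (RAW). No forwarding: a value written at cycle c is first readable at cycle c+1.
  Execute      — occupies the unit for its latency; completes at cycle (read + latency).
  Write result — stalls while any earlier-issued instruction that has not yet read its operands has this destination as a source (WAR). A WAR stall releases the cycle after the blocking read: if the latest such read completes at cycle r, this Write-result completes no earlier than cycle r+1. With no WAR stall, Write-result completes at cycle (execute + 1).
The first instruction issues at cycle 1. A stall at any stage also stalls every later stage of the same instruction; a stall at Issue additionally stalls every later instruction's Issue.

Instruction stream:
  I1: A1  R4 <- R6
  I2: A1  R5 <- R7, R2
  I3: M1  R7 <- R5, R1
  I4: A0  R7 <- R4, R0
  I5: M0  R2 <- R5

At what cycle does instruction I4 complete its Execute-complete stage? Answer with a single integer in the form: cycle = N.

cycle = 20

t=1  I1→A1
t=2  I1 RO
t=4  I1 EX
t=5  I1 WR R4
t=6  I2→A1
t=7  I2 RO | I3→M1
t=9  I2 EX
t=10  I2 WR R5
t=11  I3 RO
t=16  I3 EX
t=17  I3 WR R7
t=18  I4→A0
t=19  I4 RO | I5→M0
t=20  I4 EX | I5 RO
t=21  I4 WR R7
t=25  I5 EX
t=26  I5 WR R2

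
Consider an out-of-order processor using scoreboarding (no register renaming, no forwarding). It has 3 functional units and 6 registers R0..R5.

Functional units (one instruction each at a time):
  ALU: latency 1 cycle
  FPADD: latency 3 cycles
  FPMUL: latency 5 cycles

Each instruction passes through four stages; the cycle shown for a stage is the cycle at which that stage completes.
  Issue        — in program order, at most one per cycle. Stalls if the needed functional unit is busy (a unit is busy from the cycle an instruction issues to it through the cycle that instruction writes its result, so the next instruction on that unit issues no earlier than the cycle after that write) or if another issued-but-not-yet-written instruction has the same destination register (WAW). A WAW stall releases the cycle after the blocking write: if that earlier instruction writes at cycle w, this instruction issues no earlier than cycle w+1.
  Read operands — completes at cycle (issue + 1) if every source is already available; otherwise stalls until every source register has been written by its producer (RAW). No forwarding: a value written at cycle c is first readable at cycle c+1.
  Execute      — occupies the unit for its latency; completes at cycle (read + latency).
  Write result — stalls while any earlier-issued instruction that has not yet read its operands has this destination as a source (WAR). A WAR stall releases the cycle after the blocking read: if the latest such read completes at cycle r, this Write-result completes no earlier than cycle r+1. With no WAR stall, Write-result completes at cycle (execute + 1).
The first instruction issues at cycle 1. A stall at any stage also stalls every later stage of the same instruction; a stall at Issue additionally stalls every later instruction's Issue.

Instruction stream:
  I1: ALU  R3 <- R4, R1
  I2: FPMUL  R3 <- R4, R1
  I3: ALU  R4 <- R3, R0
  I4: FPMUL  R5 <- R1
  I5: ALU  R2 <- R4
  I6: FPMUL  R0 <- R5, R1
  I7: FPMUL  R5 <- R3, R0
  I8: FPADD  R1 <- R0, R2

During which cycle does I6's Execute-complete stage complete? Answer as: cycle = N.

[1] I1 dispatched to ALU
[2] I1 operands ready
[3] I1 complete
[4] R3←I1
[5] I2 dispatched to FPMUL
[6] I2 operands ready; I3 dispatched to ALU
[11] I2 complete
[12] R3←I2
[13] I3 operands ready; I4 dispatched to FPMUL
[14] I3 complete; I4 operands ready
[15] R4←I3
[16] I5 dispatched to ALU
[17] I5 operands ready
[18] I5 complete
[19] I4 complete; R2←I5
[20] R5←I4
[21] I6 dispatched to FPMUL
[22] I6 operands ready
[27] I6 complete
[28] R0←I6
[29] I7 dispatched to FPMUL
[30] I7 operands ready; I8 dispatched to FPADD
[31] I8 operands ready
[34] I8 complete
[35] I7 complete; R1←I8
[36] R5←I7

cycle = 27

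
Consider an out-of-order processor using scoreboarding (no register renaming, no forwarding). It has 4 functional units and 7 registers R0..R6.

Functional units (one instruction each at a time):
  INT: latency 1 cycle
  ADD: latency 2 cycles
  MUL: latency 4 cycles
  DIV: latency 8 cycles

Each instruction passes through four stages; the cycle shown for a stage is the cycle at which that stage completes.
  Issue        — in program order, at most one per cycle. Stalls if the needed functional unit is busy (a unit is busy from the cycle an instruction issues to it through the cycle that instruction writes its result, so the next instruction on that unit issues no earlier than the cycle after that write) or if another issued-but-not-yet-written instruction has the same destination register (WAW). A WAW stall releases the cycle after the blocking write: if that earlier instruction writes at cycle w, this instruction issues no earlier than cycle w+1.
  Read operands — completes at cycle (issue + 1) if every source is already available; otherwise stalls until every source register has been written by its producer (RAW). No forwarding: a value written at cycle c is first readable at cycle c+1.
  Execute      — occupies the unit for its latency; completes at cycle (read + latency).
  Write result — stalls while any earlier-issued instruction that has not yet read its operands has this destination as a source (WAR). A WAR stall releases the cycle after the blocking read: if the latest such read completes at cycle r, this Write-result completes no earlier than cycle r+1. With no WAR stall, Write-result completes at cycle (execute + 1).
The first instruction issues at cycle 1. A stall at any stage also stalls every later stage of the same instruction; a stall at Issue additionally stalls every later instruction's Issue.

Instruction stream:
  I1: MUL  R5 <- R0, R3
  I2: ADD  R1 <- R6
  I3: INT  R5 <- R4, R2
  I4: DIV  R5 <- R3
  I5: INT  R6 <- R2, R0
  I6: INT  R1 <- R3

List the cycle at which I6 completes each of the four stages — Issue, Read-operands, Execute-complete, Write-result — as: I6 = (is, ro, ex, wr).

1) issue 1, read 2, done 6, write 7
2) issue 2, read 3, done 5, write 6
3) issue 8, read 9, done 10, write 11  <WAW R5: wait I1 write@7>
4) issue 12, read 13, done 21, write 22  <WAW R5: wait I3 write@11>
5) issue 13, read 14, done 15, write 16
6) issue 17, read 18, done 19, write 20  <struct: INT busy until I5 writes@16>

I6 = (17, 18, 19, 20)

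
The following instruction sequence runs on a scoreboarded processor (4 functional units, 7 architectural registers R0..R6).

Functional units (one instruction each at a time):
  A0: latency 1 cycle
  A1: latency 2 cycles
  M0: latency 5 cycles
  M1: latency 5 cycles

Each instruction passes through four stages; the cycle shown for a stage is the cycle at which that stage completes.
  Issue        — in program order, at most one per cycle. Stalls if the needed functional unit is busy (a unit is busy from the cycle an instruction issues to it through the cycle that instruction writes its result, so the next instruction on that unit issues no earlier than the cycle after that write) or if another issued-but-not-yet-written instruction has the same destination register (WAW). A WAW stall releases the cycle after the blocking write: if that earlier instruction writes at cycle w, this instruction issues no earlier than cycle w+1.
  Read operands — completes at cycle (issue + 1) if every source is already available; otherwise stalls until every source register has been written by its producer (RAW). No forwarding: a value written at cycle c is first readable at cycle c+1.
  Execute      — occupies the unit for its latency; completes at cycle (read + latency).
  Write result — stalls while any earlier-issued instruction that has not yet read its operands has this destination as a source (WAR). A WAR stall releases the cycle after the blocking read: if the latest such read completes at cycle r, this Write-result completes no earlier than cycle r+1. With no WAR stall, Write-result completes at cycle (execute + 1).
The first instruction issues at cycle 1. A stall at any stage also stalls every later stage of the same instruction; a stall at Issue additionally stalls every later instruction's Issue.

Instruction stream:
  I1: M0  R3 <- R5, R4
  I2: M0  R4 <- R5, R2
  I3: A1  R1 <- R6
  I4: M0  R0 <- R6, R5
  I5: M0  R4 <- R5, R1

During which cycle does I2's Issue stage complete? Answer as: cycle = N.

I1 -> (1, 2, 7, 8)
I2 -> (9, 10, 15, 16)  // struct: M0 busy until I1 writes@8
I3 -> (10, 11, 13, 14)
I4 -> (17, 18, 23, 24)  // struct: M0 busy until I2 writes@16
I5 -> (25, 26, 31, 32)  // struct: M0 busy until I4 writes@24

cycle = 9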